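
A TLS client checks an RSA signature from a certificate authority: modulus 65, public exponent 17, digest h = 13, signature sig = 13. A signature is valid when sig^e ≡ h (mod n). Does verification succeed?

passes

sig^2 ≡ 13^2 = 169 ≡ 39
sig^4 ≡ 39^2 = 1521 ≡ 26
sig^8 ≡ 26^2 = 676 ≡ 26
sig^16 ≡ 26^2 = 676 ≡ 26
17 = 16 + 1, so sig^17 ≡ 26·13 ≡ 13 (mod 65)
13 = h, so the signature checks out.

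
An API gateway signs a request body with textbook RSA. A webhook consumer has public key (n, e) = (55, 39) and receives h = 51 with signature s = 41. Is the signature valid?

valid

Squares mod 55: s^1≡41, s^2≡31, s^4≡26, s^8≡16, s^16≡36, s^32≡31
39 = 32 + 4 + 2 + 1, so s^39 ≡ 31·26·31·41 ≡ 51 (mod 55)
Since 51 equals the digest 51, verification succeeds.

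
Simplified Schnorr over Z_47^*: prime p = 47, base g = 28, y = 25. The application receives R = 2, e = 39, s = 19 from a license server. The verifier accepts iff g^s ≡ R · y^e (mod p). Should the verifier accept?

accept

g^s mod p:
28^2 = 784 ≡ 32
28^4 ≡ 32^2 = 1024 ≡ 37
28^8 ≡ 37^2 = 1369 ≡ 6
28^16 ≡ 6^2 = 36
19 = 16 + 2 + 1, so 28^19 ≡ 36·32·28 ≡ 14 (mod 47)
R · y^e mod p:
25^2 = 625 ≡ 14
25^4 ≡ 14^2 = 196 ≡ 8
25^8 ≡ 8^2 = 64 ≡ 17
25^16 ≡ 17^2 = 289 ≡ 7
25^32 ≡ 7^2 = 49 ≡ 2
39 = 32 + 4 + 2 + 1, so 25^39 ≡ 2·8·14·25 ≡ 7 (mod 47)
2·7 = 14 ≡ 14 (mod 47)
14 ≡ 14 (mod 47); signature holds.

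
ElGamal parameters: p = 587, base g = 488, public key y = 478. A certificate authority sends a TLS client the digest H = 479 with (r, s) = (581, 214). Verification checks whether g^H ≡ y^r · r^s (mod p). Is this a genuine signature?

forged

Left side g^H mod p:
488^479 mod 587 = 345
Right side y^r · r^s mod p:
478^581 mod 587 = 426
581^214 mod 587 = 430
426·430 = 183180 ≡ 36 (mod 587)
345 ≠ 36, so verification fails.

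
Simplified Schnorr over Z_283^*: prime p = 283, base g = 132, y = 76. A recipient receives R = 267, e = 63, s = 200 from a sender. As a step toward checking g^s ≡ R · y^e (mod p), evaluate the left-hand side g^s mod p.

250

Squares mod 283: 132^1≡132, 132^2≡161, 132^4≡168, 132^8≡207, 132^16≡116, 132^32≡155, 132^64≡253, 132^128≡51
200 = 128 + 64 + 8, so 132^200 ≡ 51·253·207 ≡ 250 (mod 283)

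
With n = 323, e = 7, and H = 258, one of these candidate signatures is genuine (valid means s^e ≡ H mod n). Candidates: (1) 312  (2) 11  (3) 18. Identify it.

Candidate 1: Squares mod 323: 312^1≡312, 312^2≡121, 312^4≡106; 7 = 4 + 2 + 1, so 312^7 ≡ 106·121·312 ≡ 65 (mod 323)
Candidate 2: Squares mod 323: 11^1≡11, 11^2≡121, 11^4≡106; 7 = 4 + 2 + 1, so 11^7 ≡ 106·121·11 ≡ 258 (mod 323)
  → matches H = 258
Candidate 3: Squares mod 323: 18^1≡18, 18^2≡1, 18^4≡1; 7 = 4 + 2 + 1, so 18^7 ≡ 1·1·18 ≡ 18 (mod 323)

2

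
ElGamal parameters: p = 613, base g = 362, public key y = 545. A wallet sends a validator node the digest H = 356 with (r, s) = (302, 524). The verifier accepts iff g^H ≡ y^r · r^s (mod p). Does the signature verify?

Left side g^H mod p:
362^356 mod 613 = 257
Right side y^r · r^s mod p:
545^302 mod 613 = 431
302^524 mod 613 = 103
431·103 = 44393 ≡ 257 (mod 613)
257 ≡ 257 (mod 613), so the signature is genuine.

verifies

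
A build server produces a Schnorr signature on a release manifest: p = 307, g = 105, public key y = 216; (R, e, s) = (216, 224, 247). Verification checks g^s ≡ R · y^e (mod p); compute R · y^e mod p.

216^2 = 46656 ≡ 299
216^4 ≡ 299^2 = 89401 ≡ 64
216^8 ≡ 64^2 = 4096 ≡ 105
216^16 ≡ 105^2 = 11025 ≡ 280
216^32 ≡ 280^2 = 78400 ≡ 115
216^64 ≡ 115^2 = 13225 ≡ 24
216^128 ≡ 24^2 = 576 ≡ 269
224 = 128 + 64 + 32, so 216^224 ≡ 269·24·115 ≡ 114 (mod 307)
R · y^e ≡ 216·114 = 24624 ≡ 64 (mod 307)

64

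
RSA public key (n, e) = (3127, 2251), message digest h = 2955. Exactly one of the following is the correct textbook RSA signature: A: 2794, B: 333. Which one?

Candidate A: 2794^2 = 7806436 ≡ 1444; 2794^4 ≡ 1444^2 = 2085136 ≡ 2554; 2794^8 ≡ 2554^2 = 6522916 ≡ 3121; 2794^16 ≡ 3121^2 = 9740641 ≡ 36; 2794^32 ≡ 36^2 = 1296; 2794^64 ≡ 1296^2 = 1679616 ≡ 417; 2794^128 ≡ 417^2 = 173889 ≡ 1904; 2794^256 ≡ 1904^2 = 3625216 ≡ 1023; 2794^512 ≡ 1023^2 = 1046529 ≡ 2111; 2794^1024 ≡ 2111^2 = 4456321 ≡ 346; 2794^2048 ≡ 346^2 = 119716 ≡ 890; 2251 = 2048 + 128 + 64 + 8 + 2 + 1, so 2794^2251 ≡ 890·1904·417·3121·1444·2794 ≡ 2955 (mod 3127)
  → matches h = 2955
Candidate B: 333^2 = 110889 ≡ 1444; 333^4 ≡ 1444^2 = 2085136 ≡ 2554; 333^8 ≡ 2554^2 = 6522916 ≡ 3121; 333^16 ≡ 3121^2 = 9740641 ≡ 36; 333^32 ≡ 36^2 = 1296; 333^64 ≡ 1296^2 = 1679616 ≡ 417; 333^128 ≡ 417^2 = 173889 ≡ 1904; 333^256 ≡ 1904^2 = 3625216 ≡ 1023; 333^512 ≡ 1023^2 = 1046529 ≡ 2111; 333^1024 ≡ 2111^2 = 4456321 ≡ 346; 333^2048 ≡ 346^2 = 119716 ≡ 890; 2251 = 2048 + 128 + 64 + 8 + 2 + 1, so 333^2251 ≡ 890·1904·417·3121·1444·333 ≡ 172 (mod 3127)

A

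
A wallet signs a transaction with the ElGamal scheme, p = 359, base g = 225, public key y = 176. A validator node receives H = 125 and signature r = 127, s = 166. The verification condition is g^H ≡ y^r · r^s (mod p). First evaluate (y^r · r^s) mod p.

200

176^2 = 30976 ≡ 102
176^4 ≡ 102^2 = 10404 ≡ 352
176^8 ≡ 352^2 = 123904 ≡ 49
176^16 ≡ 49^2 = 2401 ≡ 247
176^32 ≡ 247^2 = 61009 ≡ 338
176^64 ≡ 338^2 = 114244 ≡ 82
127 = 64 + 32 + 16 + 8 + 4 + 2 + 1, so 176^127 ≡ 82·338·247·49·352·102·176 ≡ 79 (mod 359)
127^2 = 16129 ≡ 333
127^4 ≡ 333^2 = 110889 ≡ 317
127^8 ≡ 317^2 = 100489 ≡ 328
127^16 ≡ 328^2 = 107584 ≡ 243
127^32 ≡ 243^2 = 59049 ≡ 173
127^64 ≡ 173^2 = 29929 ≡ 132
127^128 ≡ 132^2 = 17424 ≡ 192
166 = 128 + 32 + 4 + 2, so 127^166 ≡ 192·173·317·333 ≡ 307 (mod 359)
y^r · r^s ≡ 79·307 = 24253 ≡ 200 (mod 359)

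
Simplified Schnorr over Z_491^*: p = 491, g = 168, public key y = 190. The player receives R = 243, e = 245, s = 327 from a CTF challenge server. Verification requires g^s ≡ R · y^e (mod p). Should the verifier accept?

reject

g^s mod p:
168^327 mod 491 = 16
R · y^e mod p:
190^245 mod 491 = 1
243·1 = 243 ≡ 243 (mod 491)
16 ≠ 243; the check fails.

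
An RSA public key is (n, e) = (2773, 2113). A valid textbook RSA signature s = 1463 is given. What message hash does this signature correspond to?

1499

Squares mod 2773: s^1≡1463, s^2≡2386, s^4≡27, s^8≡729, s^16≡1798, s^32≡2259, s^64≡761, s^128≡2337, s^256≡1532, s^512≡1066, s^1024≡2199, s^2048≡2262
2113 = 2048 + 64 + 1, so s^2113 ≡ 2262·761·1463 ≡ 1499 (mod 2773)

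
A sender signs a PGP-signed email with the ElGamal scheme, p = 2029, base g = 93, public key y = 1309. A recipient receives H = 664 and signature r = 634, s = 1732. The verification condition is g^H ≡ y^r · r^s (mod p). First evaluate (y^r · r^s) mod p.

1162

1309^2 = 1713481 ≡ 1005
1309^4 ≡ 1005^2 = 1010025 ≡ 1612
1309^8 ≡ 1612^2 = 2598544 ≡ 1424
1309^16 ≡ 1424^2 = 2027776 ≡ 805
1309^32 ≡ 805^2 = 648025 ≡ 774
1309^64 ≡ 774^2 = 599076 ≡ 521
1309^128 ≡ 521^2 = 271441 ≡ 1584
1309^256 ≡ 1584^2 = 2509056 ≡ 1212
1309^512 ≡ 1212^2 = 1468944 ≡ 1977
634 = 512 + 64 + 32 + 16 + 8 + 2, so 1309^634 ≡ 1977·521·774·805·1424·1005 ≡ 1621 (mod 2029)
634^2 = 401956 ≡ 214
634^4 ≡ 214^2 = 45796 ≡ 1158
634^8 ≡ 1158^2 = 1340964 ≡ 1824
634^16 ≡ 1824^2 = 3326976 ≡ 1445
634^32 ≡ 1445^2 = 2088025 ≡ 184
634^64 ≡ 184^2 = 33856 ≡ 1392
634^128 ≡ 1392^2 = 1937664 ≡ 1998
634^256 ≡ 1998^2 = 3992004 ≡ 961
634^512 ≡ 961^2 = 923521 ≡ 326
634^1024 ≡ 326^2 = 106276 ≡ 768
1732 = 1024 + 512 + 128 + 64 + 4, so 634^1732 ≡ 768·326·1998·1392·1158 ≡ 763 (mod 2029)
y^r · r^s ≡ 1621·763 = 1236823 ≡ 1162 (mod 2029)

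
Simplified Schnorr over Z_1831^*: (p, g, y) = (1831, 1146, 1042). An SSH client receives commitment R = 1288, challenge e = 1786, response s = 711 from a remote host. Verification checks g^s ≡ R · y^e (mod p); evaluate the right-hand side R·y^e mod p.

1614

1042^2 = 1085764 ≡ 1812
1042^4 ≡ 1812^2 = 3283344 ≡ 361
1042^8 ≡ 361^2 = 130321 ≡ 320
1042^16 ≡ 320^2 = 102400 ≡ 1695
1042^32 ≡ 1695^2 = 2873025 ≡ 186
1042^64 ≡ 186^2 = 34596 ≡ 1638
1042^128 ≡ 1638^2 = 2683044 ≡ 629
1042^256 ≡ 629^2 = 395641 ≡ 145
1042^512 ≡ 145^2 = 21025 ≡ 884
1042^1024 ≡ 884^2 = 781456 ≡ 1450
1786 = 1024 + 512 + 128 + 64 + 32 + 16 + 8 + 2, so 1042^1786 ≡ 1450·884·629·1638·186·1695·320·1812 ≡ 169 (mod 1831)
R · y^e ≡ 1288·169 = 217672 ≡ 1614 (mod 1831)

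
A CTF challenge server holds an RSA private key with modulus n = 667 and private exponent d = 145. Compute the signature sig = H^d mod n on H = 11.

H^2 ≡ 11^2 = 121
H^4 ≡ 121^2 = 14641 ≡ 634
H^8 ≡ 634^2 = 401956 ≡ 422
H^16 ≡ 422^2 = 178084 ≡ 662
H^32 ≡ 662^2 = 438244 ≡ 25
H^64 ≡ 25^2 = 625
H^128 ≡ 625^2 = 390625 ≡ 430
145 = 128 + 16 + 1, so H^145 ≡ 430·662·11 ≡ 362 (mod 667)

362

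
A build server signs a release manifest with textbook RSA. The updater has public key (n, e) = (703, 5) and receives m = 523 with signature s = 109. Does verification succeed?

s^2 ≡ 109^2 = 11881 ≡ 633
s^4 ≡ 633^2 = 400689 ≡ 682
5 = 4 + 1, so s^5 ≡ 682·109 ≡ 523 (mod 703)
s^5 mod 703 = 523 matches m.

passes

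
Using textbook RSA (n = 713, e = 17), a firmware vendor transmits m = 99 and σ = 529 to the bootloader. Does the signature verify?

does not verify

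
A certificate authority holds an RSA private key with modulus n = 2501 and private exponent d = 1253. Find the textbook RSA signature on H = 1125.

H^2 ≡ 1125^2 = 1265625 ≡ 119
H^4 ≡ 119^2 = 14161 ≡ 1656
H^8 ≡ 1656^2 = 2742336 ≡ 1240
H^16 ≡ 1240^2 = 1537600 ≡ 1986
H^32 ≡ 1986^2 = 3944196 ≡ 119
H^64 ≡ 119^2 = 14161 ≡ 1656
H^128 ≡ 1656^2 = 2742336 ≡ 1240
H^256 ≡ 1240^2 = 1537600 ≡ 1986
H^512 ≡ 1986^2 = 3944196 ≡ 119
H^1024 ≡ 119^2 = 14161 ≡ 1656
1253 = 1024 + 128 + 64 + 32 + 4 + 1, so H^1253 ≡ 1656·1240·1656·119·1656·1125 ≡ 1322 (mod 2501)

1322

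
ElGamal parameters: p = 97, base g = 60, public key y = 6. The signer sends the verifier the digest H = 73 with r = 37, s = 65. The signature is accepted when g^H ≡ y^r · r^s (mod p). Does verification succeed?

Left side g^H mod p:
60^73 mod 97 = 59
Right side y^r · r^s mod p:
6^37 mod 97 = 6
37^65 mod 97 = 26
6·26 = 156 ≡ 59 (mod 97)
59 ≡ 59 (mod 97), so the signature is genuine.

passes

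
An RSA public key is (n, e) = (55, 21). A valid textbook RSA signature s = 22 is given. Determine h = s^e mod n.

s^2 ≡ 22^2 = 484 ≡ 44
s^4 ≡ 44^2 = 1936 ≡ 11
s^8 ≡ 11^2 = 121 ≡ 11
s^16 ≡ 11^2 = 121 ≡ 11
21 = 16 + 4 + 1, so s^21 ≡ 11·11·22 ≡ 22 (mod 55)

22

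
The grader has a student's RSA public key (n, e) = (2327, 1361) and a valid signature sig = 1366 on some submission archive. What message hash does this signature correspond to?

1080

sig^2 ≡ 1366^2 = 1865956 ≡ 2029
sig^4 ≡ 2029^2 = 4116841 ≡ 378
sig^8 ≡ 378^2 = 142884 ≡ 937
sig^16 ≡ 937^2 = 877969 ≡ 690
sig^32 ≡ 690^2 = 476100 ≡ 1392
sig^64 ≡ 1392^2 = 1937664 ≡ 1600
sig^128 ≡ 1600^2 = 2560000 ≡ 300
sig^256 ≡ 300^2 = 90000 ≡ 1574
sig^512 ≡ 1574^2 = 2477476 ≡ 1548
sig^1024 ≡ 1548^2 = 2396304 ≡ 1821
1361 = 1024 + 256 + 64 + 16 + 1, so sig^1361 ≡ 1821·1574·1600·690·1366 ≡ 1080 (mod 2327)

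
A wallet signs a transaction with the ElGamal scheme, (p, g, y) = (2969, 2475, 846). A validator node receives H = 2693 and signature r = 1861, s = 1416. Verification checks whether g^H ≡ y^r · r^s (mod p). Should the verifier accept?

reject

Left side g^H mod p:
Squares mod 2969: 2475^1≡2475, 2475^2≡578, 2475^4≡1556, 2475^8≡1401, 2475^16≡292, 2475^32≡2132, 2475^64≡2854, 2475^128≡1349, 2475^256≡2773, 2475^512≡2788, 2475^1024≡102, 2475^2048≡1497
2693 = 2048 + 512 + 128 + 4 + 1, so 2475^2693 ≡ 1497·2788·1349·1556·2475 ≡ 1533 (mod 2969)
Right side y^r · r^s mod p:
Squares mod 2969: 846^1≡846, 846^2≡187, 846^4≡2310, 846^8≡807, 846^16≡1038, 846^32≡2666, 846^64≡2739, 846^128≡2427, 846^256≡2802, 846^512≡1168, 846^1024≡1453
1861 = 1024 + 512 + 256 + 64 + 4 + 1, so 846^1861 ≡ 1453·1168·2802·2739·2310·846 ≡ 984 (mod 2969)
Squares mod 2969: 1861^1≡1861, 1861^2≡1467, 1861^4≡2533, 1861^8≡80, 1861^16≡462, 1861^32≡2645, 1861^64≡1061, 1861^128≡470, 1861^256≡1194, 1861^512≡516, 1861^1024≡2015
1416 = 1024 + 256 + 128 + 8, so 1861^1416 ≡ 2015·1194·470·80 ≡ 1427 (mod 2969)
984·1427 = 1404168 ≡ 2800 (mod 2969)
1533 ≠ 2800, so verification fails.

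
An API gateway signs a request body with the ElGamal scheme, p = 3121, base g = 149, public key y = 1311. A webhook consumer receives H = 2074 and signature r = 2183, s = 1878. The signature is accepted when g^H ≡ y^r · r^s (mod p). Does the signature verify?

verifies

Left side g^H mod p:
149^2 = 22201 ≡ 354
149^4 ≡ 354^2 = 125316 ≡ 476
149^8 ≡ 476^2 = 226576 ≡ 1864
149^16 ≡ 1864^2 = 3474496 ≡ 823
149^32 ≡ 823^2 = 677329 ≡ 72
149^64 ≡ 72^2 = 5184 ≡ 2063
149^128 ≡ 2063^2 = 4255969 ≡ 2046
149^256 ≡ 2046^2 = 4186116 ≡ 855
149^512 ≡ 855^2 = 731025 ≡ 711
149^1024 ≡ 711^2 = 505521 ≡ 3040
149^2048 ≡ 3040^2 = 9241600 ≡ 319
2074 = 2048 + 16 + 8 + 2, so 149^2074 ≡ 319·823·1864·354 ≡ 1107 (mod 3121)
Right side y^r · r^s mod p:
1311^2 = 1718721 ≡ 2171
1311^4 ≡ 2171^2 = 4713241 ≡ 531
1311^8 ≡ 531^2 = 281961 ≡ 1071
1311^16 ≡ 1071^2 = 1147041 ≡ 1634
1311^32 ≡ 1634^2 = 2669956 ≡ 1501
1311^64 ≡ 1501^2 = 2253001 ≡ 2760
1311^128 ≡ 2760^2 = 7617600 ≡ 2360
1311^256 ≡ 2360^2 = 5569600 ≡ 1736
1311^512 ≡ 1736^2 = 3013696 ≡ 1931
1311^1024 ≡ 1931^2 = 3728761 ≡ 2287
1311^2048 ≡ 2287^2 = 5230369 ≡ 2694
2183 = 2048 + 128 + 4 + 2 + 1, so 1311^2183 ≡ 2694·2360·531·2171·1311 ≡ 118 (mod 3121)
2183^2 = 4765489 ≡ 2843
2183^4 ≡ 2843^2 = 8082649 ≡ 2380
2183^8 ≡ 2380^2 = 5664400 ≡ 2906
2183^16 ≡ 2906^2 = 8444836 ≡ 2531
2183^32 ≡ 2531^2 = 6405961 ≡ 1669
2183^64 ≡ 1669^2 = 2785561 ≡ 1629
2183^128 ≡ 1629^2 = 2653641 ≡ 791
2183^256 ≡ 791^2 = 625681 ≡ 1481
2183^512 ≡ 1481^2 = 2193361 ≡ 2419
2183^1024 ≡ 2419^2 = 5851561 ≡ 2807
1878 = 1024 + 512 + 256 + 64 + 16 + 4 + 2, so 2183^1878 ≡ 2807·2419·1481·1629·2531·2380·2843 ≡ 988 (mod 3121)
118·988 = 116584 ≡ 1107 (mod 3121)
1107 ≡ 1107 (mod 3121), so the signature is genuine.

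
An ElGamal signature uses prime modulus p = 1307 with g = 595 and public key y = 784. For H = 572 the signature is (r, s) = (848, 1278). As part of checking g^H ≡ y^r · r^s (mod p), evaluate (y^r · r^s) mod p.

1151

784^2 = 614656 ≡ 366
784^4 ≡ 366^2 = 133956 ≡ 642
784^8 ≡ 642^2 = 412164 ≡ 459
784^16 ≡ 459^2 = 210681 ≡ 254
784^32 ≡ 254^2 = 64516 ≡ 473
784^64 ≡ 473^2 = 223729 ≡ 232
784^128 ≡ 232^2 = 53824 ≡ 237
784^256 ≡ 237^2 = 56169 ≡ 1275
784^512 ≡ 1275^2 = 1625625 ≡ 1024
848 = 512 + 256 + 64 + 16, so 784^848 ≡ 1024·1275·232·254 ≡ 1254 (mod 1307)
848^2 = 719104 ≡ 254
848^4 ≡ 254^2 = 64516 ≡ 473
848^8 ≡ 473^2 = 223729 ≡ 232
848^16 ≡ 232^2 = 53824 ≡ 237
848^32 ≡ 237^2 = 56169 ≡ 1275
848^64 ≡ 1275^2 = 1625625 ≡ 1024
848^128 ≡ 1024^2 = 1048576 ≡ 362
848^256 ≡ 362^2 = 131044 ≡ 344
848^512 ≡ 344^2 = 118336 ≡ 706
848^1024 ≡ 706^2 = 498436 ≡ 469
1278 = 1024 + 128 + 64 + 32 + 16 + 8 + 4 + 2, so 848^1278 ≡ 469·362·1024·1275·237·232·473·254 ≡ 1088 (mod 1307)
y^r · r^s ≡ 1254·1088 = 1364352 ≡ 1151 (mod 1307)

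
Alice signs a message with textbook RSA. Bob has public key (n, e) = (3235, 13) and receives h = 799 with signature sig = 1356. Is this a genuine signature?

forged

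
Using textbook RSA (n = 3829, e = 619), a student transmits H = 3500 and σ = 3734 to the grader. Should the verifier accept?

reject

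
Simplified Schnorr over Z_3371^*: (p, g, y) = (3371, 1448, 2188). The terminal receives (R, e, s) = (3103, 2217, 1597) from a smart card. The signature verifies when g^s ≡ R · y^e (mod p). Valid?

g^s mod p:
Squares mod 3371: 1448^1≡1448, 1448^2≡3313, 1448^4≡3364, 1448^8≡49, 1448^16≡2401, 1448^32≡391, 1448^64≡1186, 1448^128≡889, 1448^256≡1507, 1448^512≡2366, 1448^1024≡2096
1597 = 1024 + 512 + 32 + 16 + 8 + 4 + 1, so 1448^1597 ≡ 2096·2366·391·2401·49·3364·1448 ≡ 1216 (mod 3371)
R · y^e mod p:
Squares mod 3371: 2188^1≡2188, 2188^2≡524, 2188^4≡1525, 2188^8≡3006, 2188^16≡1756, 2188^32≡2442, 2188^64≡65, 2188^128≡854, 2188^256≡1180, 2188^512≡177, 2188^1024≡990, 2188^2048≡2510
2217 = 2048 + 128 + 32 + 8 + 1, so 2188^2217 ≡ 2510·854·2442·3006·2188 ≡ 2103 (mod 3371)
3103·2103 = 6525609 ≡ 2724 (mod 3371)
1216 ≠ 2724; the check fails.

no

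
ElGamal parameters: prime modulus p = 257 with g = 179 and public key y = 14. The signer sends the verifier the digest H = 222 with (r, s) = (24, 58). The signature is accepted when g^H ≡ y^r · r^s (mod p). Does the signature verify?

does not verify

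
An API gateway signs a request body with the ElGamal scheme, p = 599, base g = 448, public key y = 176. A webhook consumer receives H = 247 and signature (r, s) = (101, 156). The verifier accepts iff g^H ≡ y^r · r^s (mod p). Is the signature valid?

Left side g^H mod p:
Squares mod 599: 448^1≡448, 448^2≡39, 448^4≡323, 448^8≡103, 448^16≡426, 448^32≡578, 448^64≡441, 448^128≡405
247 = 128 + 64 + 32 + 16 + 4 + 2 + 1, so 448^247 ≡ 405·441·578·426·323·39·448 ≡ 366 (mod 599)
Right side y^r · r^s mod p:
Squares mod 599: 176^1≡176, 176^2≡427, 176^4≡233, 176^8≡379, 176^16≡480, 176^32≡384, 176^64≡102
101 = 64 + 32 + 4 + 1, so 176^101 ≡ 102·384·233·176 ≡ 215 (mod 599)
Squares mod 599: 101^1≡101, 101^2≡18, 101^4≡324, 101^8≡151, 101^16≡39, 101^32≡323, 101^64≡103, 101^128≡426
156 = 128 + 16 + 8 + 4, so 101^156 ≡ 426·39·151·324 ≡ 103 (mod 599)
215·103 = 22145 ≡ 581 (mod 599)
366 ≠ 581, so verification fails.

invalid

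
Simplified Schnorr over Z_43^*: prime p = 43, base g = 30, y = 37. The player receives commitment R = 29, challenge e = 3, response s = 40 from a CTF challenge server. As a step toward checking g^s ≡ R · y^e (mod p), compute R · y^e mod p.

37^2 = 1369 ≡ 36
3 = 2 + 1, so 37^3 ≡ 36·37 ≡ 42 (mod 43)
R · y^e ≡ 29·42 = 1218 ≡ 14 (mod 43)

14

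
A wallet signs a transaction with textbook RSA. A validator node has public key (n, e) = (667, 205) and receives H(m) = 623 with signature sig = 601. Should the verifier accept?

Squares mod 667: sig^1≡601, sig^2≡354, sig^4≡587, sig^8≡397, sig^16≡197, sig^32≡123, sig^64≡455, sig^128≡255
205 = 128 + 64 + 8 + 4 + 1, so sig^205 ≡ 255·455·397·587·601 ≡ 623 (mod 667)
Since 623 equals the digest 623, verification succeeds.

accept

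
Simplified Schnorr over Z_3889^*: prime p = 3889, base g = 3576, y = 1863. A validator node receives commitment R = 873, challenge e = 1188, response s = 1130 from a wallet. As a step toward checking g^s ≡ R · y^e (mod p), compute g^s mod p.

3576^1130 mod 3889 = 1982

1982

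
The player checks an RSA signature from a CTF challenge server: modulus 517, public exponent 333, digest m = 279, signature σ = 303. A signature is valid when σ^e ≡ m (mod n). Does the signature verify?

does not verify

σ^2 ≡ 303^2 = 91809 ≡ 300
σ^4 ≡ 300^2 = 90000 ≡ 42
σ^8 ≡ 42^2 = 1764 ≡ 213
σ^16 ≡ 213^2 = 45369 ≡ 390
σ^32 ≡ 390^2 = 152100 ≡ 102
σ^64 ≡ 102^2 = 10404 ≡ 64
σ^128 ≡ 64^2 = 4096 ≡ 477
σ^256 ≡ 477^2 = 227529 ≡ 49
333 = 256 + 64 + 8 + 4 + 1, so σ^333 ≡ 49·64·213·42·303 ≡ 238 (mod 517)
238 ≠ 279, so verification fails.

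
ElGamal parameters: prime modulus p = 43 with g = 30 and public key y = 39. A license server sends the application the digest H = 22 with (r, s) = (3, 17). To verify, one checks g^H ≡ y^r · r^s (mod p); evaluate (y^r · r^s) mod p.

13

39^2 = 1521 ≡ 16
3 = 2 + 1, so 39^3 ≡ 16·39 ≡ 22 (mod 43)
3^2 = 9
3^4 ≡ 9^2 = 81 ≡ 38
3^8 ≡ 38^2 = 1444 ≡ 25
3^16 ≡ 25^2 = 625 ≡ 23
17 = 16 + 1, so 3^17 ≡ 23·3 ≡ 26 (mod 43)
y^r · r^s ≡ 22·26 = 572 ≡ 13 (mod 43)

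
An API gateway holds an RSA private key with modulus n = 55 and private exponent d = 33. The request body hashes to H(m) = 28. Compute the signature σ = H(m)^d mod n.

18

(H(m))^2 ≡ 28^2 = 784 ≡ 14
(H(m))^4 ≡ 14^2 = 196 ≡ 31
(H(m))^8 ≡ 31^2 = 961 ≡ 26
(H(m))^16 ≡ 26^2 = 676 ≡ 16
(H(m))^32 ≡ 16^2 = 256 ≡ 36
33 = 32 + 1, so (H(m))^33 ≡ 36·28 ≡ 18 (mod 55)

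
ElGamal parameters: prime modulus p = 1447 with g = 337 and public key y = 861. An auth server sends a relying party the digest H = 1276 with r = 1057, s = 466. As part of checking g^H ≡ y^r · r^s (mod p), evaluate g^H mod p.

891

337^1276 mod 1447 = 891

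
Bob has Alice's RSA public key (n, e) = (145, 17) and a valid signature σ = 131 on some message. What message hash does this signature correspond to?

Squares mod 145: σ^1≡131, σ^2≡51, σ^4≡136, σ^8≡81, σ^16≡36
17 = 16 + 1, so σ^17 ≡ 36·131 ≡ 76 (mod 145)

76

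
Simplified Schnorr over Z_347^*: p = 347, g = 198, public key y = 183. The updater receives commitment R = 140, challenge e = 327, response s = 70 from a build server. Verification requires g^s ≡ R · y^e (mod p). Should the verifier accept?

g^s mod p:
198^2 = 39204 ≡ 340
198^4 ≡ 340^2 = 115600 ≡ 49
198^8 ≡ 49^2 = 2401 ≡ 319
198^16 ≡ 319^2 = 101761 ≡ 90
198^32 ≡ 90^2 = 8100 ≡ 119
198^64 ≡ 119^2 = 14161 ≡ 281
70 = 64 + 4 + 2, so 198^70 ≡ 281·49·340 ≡ 83 (mod 347)
R · y^e mod p:
183^2 = 33489 ≡ 177
183^4 ≡ 177^2 = 31329 ≡ 99
183^8 ≡ 99^2 = 9801 ≡ 85
183^16 ≡ 85^2 = 7225 ≡ 285
183^32 ≡ 285^2 = 81225 ≡ 27
183^64 ≡ 27^2 = 729 ≡ 35
183^128 ≡ 35^2 = 1225 ≡ 184
183^256 ≡ 184^2 = 33856 ≡ 197
327 = 256 + 64 + 4 + 2 + 1, so 183^327 ≡ 197·35·99·177·183 ≡ 127 (mod 347)
140·127 = 17780 ≡ 83 (mod 347)
83 ≡ 83 (mod 347); signature holds.

accept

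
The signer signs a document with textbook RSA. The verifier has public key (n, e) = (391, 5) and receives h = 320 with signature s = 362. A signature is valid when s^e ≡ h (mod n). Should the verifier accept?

s^2 ≡ 362^2 = 131044 ≡ 59
s^4 ≡ 59^2 = 3481 ≡ 353
5 = 4 + 1, so s^5 ≡ 353·362 ≡ 320 (mod 391)
s^5 mod 391 = 320 matches h.

accept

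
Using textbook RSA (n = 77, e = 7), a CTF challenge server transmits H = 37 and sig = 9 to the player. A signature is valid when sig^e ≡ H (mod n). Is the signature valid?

sig^2 ≡ 9^2 = 81 ≡ 4
sig^4 ≡ 4^2 = 16
7 = 4 + 2 + 1, so sig^7 ≡ 16·4·9 ≡ 37 (mod 77)
37 = H, so the signature checks out.

valid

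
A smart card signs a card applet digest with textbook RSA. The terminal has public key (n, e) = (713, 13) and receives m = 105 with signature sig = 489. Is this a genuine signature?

genuine

Squares mod 713: sig^1≡489, sig^2≡266, sig^4≡169, sig^8≡41
13 = 8 + 4 + 1, so sig^13 ≡ 41·169·489 ≡ 105 (mod 713)
Since 105 equals the digest 105, verification succeeds.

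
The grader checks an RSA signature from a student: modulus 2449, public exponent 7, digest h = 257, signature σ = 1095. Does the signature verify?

σ^7 mod 2449 = 1260
The recovered value 1260 does not match the digest 257.

does not verify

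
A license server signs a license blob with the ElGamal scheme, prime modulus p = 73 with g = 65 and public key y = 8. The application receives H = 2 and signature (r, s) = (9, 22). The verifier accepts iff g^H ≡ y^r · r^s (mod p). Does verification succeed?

passes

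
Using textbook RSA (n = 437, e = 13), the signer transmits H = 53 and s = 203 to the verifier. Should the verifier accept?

accept

s^2 ≡ 203^2 = 41209 ≡ 131
s^4 ≡ 131^2 = 17161 ≡ 118
s^8 ≡ 118^2 = 13924 ≡ 377
13 = 8 + 4 + 1, so s^13 ≡ 377·118·203 ≡ 53 (mod 437)
53 = H, so the signature checks out.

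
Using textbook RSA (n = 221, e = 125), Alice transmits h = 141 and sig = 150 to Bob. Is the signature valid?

Squares mod 221: sig^1≡150, sig^2≡179, sig^4≡217, sig^8≡16, sig^16≡35, sig^32≡120, sig^64≡35
125 = 64 + 32 + 16 + 8 + 4 + 1, so sig^125 ≡ 35·120·35·16·217·150 ≡ 141 (mod 221)
141 = h, so the signature checks out.

valid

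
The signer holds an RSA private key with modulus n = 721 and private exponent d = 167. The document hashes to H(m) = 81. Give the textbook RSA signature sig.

(H(m))^2 ≡ 81^2 = 6561 ≡ 72
(H(m))^4 ≡ 72^2 = 5184 ≡ 137
(H(m))^8 ≡ 137^2 = 18769 ≡ 23
(H(m))^16 ≡ 23^2 = 529
(H(m))^32 ≡ 529^2 = 279841 ≡ 93
(H(m))^64 ≡ 93^2 = 8649 ≡ 718
(H(m))^128 ≡ 718^2 = 515524 ≡ 9
167 = 128 + 32 + 4 + 2 + 1, so (H(m))^167 ≡ 9·93·137·72·81 ≡ 478 (mod 721)

478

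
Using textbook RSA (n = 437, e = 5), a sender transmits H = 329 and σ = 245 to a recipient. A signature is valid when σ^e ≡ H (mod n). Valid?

σ^2 ≡ 245^2 = 60025 ≡ 156
σ^4 ≡ 156^2 = 24336 ≡ 301
5 = 4 + 1, so σ^5 ≡ 301·245 ≡ 329 (mod 437)
Since 329 equals the digest 329, verification succeeds.

yes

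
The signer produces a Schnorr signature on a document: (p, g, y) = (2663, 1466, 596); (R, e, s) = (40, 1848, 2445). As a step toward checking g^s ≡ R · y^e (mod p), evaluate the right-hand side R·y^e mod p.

596^1848 mod 2663 = 1968
R · y^e ≡ 40·1968 = 78720 ≡ 1493 (mod 2663)

1493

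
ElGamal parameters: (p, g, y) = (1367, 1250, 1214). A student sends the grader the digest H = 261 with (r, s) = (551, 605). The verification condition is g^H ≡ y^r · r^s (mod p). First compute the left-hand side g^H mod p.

Squares mod 1367: 1250^1≡1250, 1250^2≡19, 1250^4≡361, 1250^8≡456, 1250^16≡152, 1250^32≡1232, 1250^64≡454, 1250^128≡1066, 1250^256≡379
261 = 256 + 4 + 1, so 1250^261 ≡ 379·361·1250 ≡ 1114 (mod 1367)

1114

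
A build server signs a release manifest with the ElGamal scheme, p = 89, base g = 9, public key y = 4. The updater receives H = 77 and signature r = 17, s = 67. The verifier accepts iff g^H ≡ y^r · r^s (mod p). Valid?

Left side g^H mod p:
Squares mod 89: 9^1≡9, 9^2≡81, 9^4≡64, 9^8≡2, 9^16≡4, 9^32≡16, 9^64≡78
77 = 64 + 8 + 4 + 1, so 9^77 ≡ 78·2·64·9 ≡ 55 (mod 89)
Right side y^r · r^s mod p:
Squares mod 89: 4^1≡4, 4^2≡16, 4^4≡78, 4^8≡32, 4^16≡45
17 = 16 + 1, so 4^17 ≡ 45·4 ≡ 2 (mod 89)
Squares mod 89: 17^1≡17, 17^2≡22, 17^4≡39, 17^8≡8, 17^16≡64, 17^32≡2, 17^64≡4
67 = 64 + 2 + 1, so 17^67 ≡ 4·22·17 ≡ 72 (mod 89)
2·72 = 144 ≡ 55 (mod 89)
55 ≡ 55 (mod 89), so the signature is genuine.

yes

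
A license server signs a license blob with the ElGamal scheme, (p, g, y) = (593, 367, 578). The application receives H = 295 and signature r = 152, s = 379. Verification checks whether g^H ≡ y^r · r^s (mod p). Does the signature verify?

Left side g^H mod p:
Squares mod 593: 367^1≡367, 367^2≡78, 367^4≡154, 367^8≡589, 367^16≡16, 367^32≡256, 367^64≡306, 367^128≡535, 367^256≡399
295 = 256 + 32 + 4 + 2 + 1, so 367^295 ≡ 399·256·154·78·367 ≡ 286 (mod 593)
Right side y^r · r^s mod p:
Squares mod 593: 578^1≡578, 578^2≡225, 578^4≡220, 578^8≡367, 578^16≡78, 578^32≡154, 578^64≡589, 578^128≡16
152 = 128 + 16 + 8, so 578^152 ≡ 16·78·367 ≡ 220 (mod 593)
Squares mod 593: 152^1≡152, 152^2≡570, 152^4≡529, 152^8≡538, 152^16≡60, 152^32≡42, 152^64≡578, 152^128≡225, 152^256≡220
379 = 256 + 64 + 32 + 16 + 8 + 2 + 1, so 152^379 ≡ 220·578·42·60·538·570·152 ≡ 535 (mod 593)
220·535 = 117700 ≡ 286 (mod 593)
286 ≡ 286 (mod 593), so the signature is genuine.

verifies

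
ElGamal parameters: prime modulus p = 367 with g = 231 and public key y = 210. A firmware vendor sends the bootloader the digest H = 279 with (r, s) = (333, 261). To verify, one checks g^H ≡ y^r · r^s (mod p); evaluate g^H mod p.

59

231^2 = 53361 ≡ 146
231^4 ≡ 146^2 = 21316 ≡ 30
231^8 ≡ 30^2 = 900 ≡ 166
231^16 ≡ 166^2 = 27556 ≡ 31
231^32 ≡ 31^2 = 961 ≡ 227
231^64 ≡ 227^2 = 51529 ≡ 149
231^128 ≡ 149^2 = 22201 ≡ 181
231^256 ≡ 181^2 = 32761 ≡ 98
279 = 256 + 16 + 4 + 2 + 1, so 231^279 ≡ 98·31·30·146·231 ≡ 59 (mod 367)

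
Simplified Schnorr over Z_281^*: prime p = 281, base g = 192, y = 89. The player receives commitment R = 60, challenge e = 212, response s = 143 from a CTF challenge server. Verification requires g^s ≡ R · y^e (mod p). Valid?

yes

g^s mod p:
192^2 = 36864 ≡ 53
192^4 ≡ 53^2 = 2809 ≡ 280
192^8 ≡ 280^2 = 78400 ≡ 1
192^16 ≡ 1^2 = 1
192^32 ≡ 1^2 = 1
192^64 ≡ 1^2 = 1
192^128 ≡ 1^2 = 1
143 = 128 + 8 + 4 + 2 + 1, so 192^143 ≡ 1·1·280·53·192 ≡ 221 (mod 281)
R · y^e mod p:
89^2 = 7921 ≡ 53
89^4 ≡ 53^2 = 2809 ≡ 280
89^8 ≡ 280^2 = 78400 ≡ 1
89^16 ≡ 1^2 = 1
89^32 ≡ 1^2 = 1
89^64 ≡ 1^2 = 1
89^128 ≡ 1^2 = 1
212 = 128 + 64 + 16 + 4, so 89^212 ≡ 1·1·1·280 ≡ 280 (mod 281)
60·280 = 16800 ≡ 221 (mod 281)
221 ≡ 221 (mod 281); signature holds.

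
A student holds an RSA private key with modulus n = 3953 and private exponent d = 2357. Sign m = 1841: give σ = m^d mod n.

788

Squares mod 3953: m^1≡1841, m^2≡1560, m^4≡2505, m^8≡1614, m^16≡3922, m^32≡961, m^64≡2472, m^128≡3399, m^256≡2535, m^512≡2600, m^1024≡370, m^2048≡2498
2357 = 2048 + 256 + 32 + 16 + 4 + 1, so m^2357 ≡ 2498·2535·961·3922·2505·1841 ≡ 788 (mod 3953)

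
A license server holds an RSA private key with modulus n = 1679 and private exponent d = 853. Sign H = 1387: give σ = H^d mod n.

1606

H^2 ≡ 1387^2 = 1923769 ≡ 1314
H^4 ≡ 1314^2 = 1726596 ≡ 584
H^8 ≡ 584^2 = 341056 ≡ 219
H^16 ≡ 219^2 = 47961 ≡ 949
H^32 ≡ 949^2 = 900601 ≡ 657
H^64 ≡ 657^2 = 431649 ≡ 146
H^128 ≡ 146^2 = 21316 ≡ 1168
H^256 ≡ 1168^2 = 1364224 ≡ 876
H^512 ≡ 876^2 = 767376 ≡ 73
853 = 512 + 256 + 64 + 16 + 4 + 1, so H^853 ≡ 73·876·146·949·584·1387 ≡ 1606 (mod 1679)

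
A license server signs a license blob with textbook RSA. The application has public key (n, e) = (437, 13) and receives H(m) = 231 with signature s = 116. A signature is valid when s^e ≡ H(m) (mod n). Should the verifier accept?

accept

s^2 ≡ 116^2 = 13456 ≡ 346
s^4 ≡ 346^2 = 119716 ≡ 415
s^8 ≡ 415^2 = 172225 ≡ 47
13 = 8 + 4 + 1, so s^13 ≡ 47·415·116 ≡ 231 (mod 437)
231 = H(m), so the signature checks out.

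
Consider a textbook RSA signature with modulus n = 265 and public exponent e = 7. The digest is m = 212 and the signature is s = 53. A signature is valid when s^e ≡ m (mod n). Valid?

s^7 mod 265 = 212
212 = m, so the signature checks out.

yes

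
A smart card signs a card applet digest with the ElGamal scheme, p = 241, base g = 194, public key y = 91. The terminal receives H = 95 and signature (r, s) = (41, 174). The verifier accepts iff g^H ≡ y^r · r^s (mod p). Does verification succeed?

fails

Left side g^H mod p:
194^2 = 37636 ≡ 40
194^4 ≡ 40^2 = 1600 ≡ 154
194^8 ≡ 154^2 = 23716 ≡ 98
194^16 ≡ 98^2 = 9604 ≡ 205
194^32 ≡ 205^2 = 42025 ≡ 91
194^64 ≡ 91^2 = 8281 ≡ 87
95 = 64 + 16 + 8 + 4 + 2 + 1, so 194^95 ≡ 87·205·98·154·40·194 ≡ 211 (mod 241)
Right side y^r · r^s mod p:
91^2 = 8281 ≡ 87
91^4 ≡ 87^2 = 7569 ≡ 98
91^8 ≡ 98^2 = 9604 ≡ 205
91^16 ≡ 205^2 = 42025 ≡ 91
91^32 ≡ 91^2 = 8281 ≡ 87
41 = 32 + 8 + 1, so 91^41 ≡ 87·205·91 ≡ 91 (mod 241)
41^2 = 1681 ≡ 235
41^4 ≡ 235^2 = 55225 ≡ 36
41^8 ≡ 36^2 = 1296 ≡ 91
41^16 ≡ 91^2 = 8281 ≡ 87
41^32 ≡ 87^2 = 7569 ≡ 98
41^64 ≡ 98^2 = 9604 ≡ 205
41^128 ≡ 205^2 = 42025 ≡ 91
174 = 128 + 32 + 8 + 4 + 2, so 41^174 ≡ 91·98·91·36·235 ≡ 106 (mod 241)
91·106 = 9646 ≡ 6 (mod 241)
211 ≠ 6, so verification fails.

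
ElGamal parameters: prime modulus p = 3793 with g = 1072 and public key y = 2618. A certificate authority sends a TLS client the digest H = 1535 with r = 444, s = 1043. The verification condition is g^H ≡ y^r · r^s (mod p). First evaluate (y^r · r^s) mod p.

749

2618^2 = 6853924 ≡ 3766
2618^4 ≡ 3766^2 = 14182756 ≡ 729
2618^8 ≡ 729^2 = 531441 ≡ 421
2618^16 ≡ 421^2 = 177241 ≡ 2763
2618^32 ≡ 2763^2 = 7634169 ≡ 2653
2618^64 ≡ 2653^2 = 7038409 ≡ 2394
2618^128 ≡ 2394^2 = 5731236 ≡ 13
2618^256 ≡ 13^2 = 169
444 = 256 + 128 + 32 + 16 + 8 + 4, so 2618^444 ≡ 169·13·2653·2763·421·729 ≡ 940 (mod 3793)
444^2 = 197136 ≡ 3693
444^4 ≡ 3693^2 = 13638249 ≡ 2414
444^8 ≡ 2414^2 = 5827396 ≡ 1348
444^16 ≡ 1348^2 = 1817104 ≡ 257
444^32 ≡ 257^2 = 66049 ≡ 1568
444^64 ≡ 1568^2 = 2458624 ≡ 760
444^128 ≡ 760^2 = 577600 ≡ 1064
444^256 ≡ 1064^2 = 1132096 ≡ 1782
444^512 ≡ 1782^2 = 3175524 ≡ 783
444^1024 ≡ 783^2 = 613089 ≡ 2416
1043 = 1024 + 16 + 2 + 1, so 444^1043 ≡ 2416·257·3693·444 ≡ 2208 (mod 3793)
y^r · r^s ≡ 940·2208 = 2075520 ≡ 749 (mod 3793)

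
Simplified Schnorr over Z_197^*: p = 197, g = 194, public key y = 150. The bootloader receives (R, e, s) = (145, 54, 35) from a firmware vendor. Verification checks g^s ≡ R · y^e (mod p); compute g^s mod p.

68

Squares mod 197: 194^1≡194, 194^2≡9, 194^4≡81, 194^8≡60, 194^16≡54, 194^32≡158
35 = 32 + 2 + 1, so 194^35 ≡ 158·9·194 ≡ 68 (mod 197)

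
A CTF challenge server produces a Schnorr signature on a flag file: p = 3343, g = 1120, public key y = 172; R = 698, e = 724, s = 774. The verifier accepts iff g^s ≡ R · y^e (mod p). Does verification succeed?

fails

g^s mod p:
1120^2 = 1254400 ≡ 775
1120^4 ≡ 775^2 = 600625 ≡ 2228
1120^8 ≡ 2228^2 = 4963984 ≡ 2972
1120^16 ≡ 2972^2 = 8832784 ≡ 578
1120^32 ≡ 578^2 = 334084 ≡ 3127
1120^64 ≡ 3127^2 = 9778129 ≡ 3197
1120^128 ≡ 3197^2 = 10220809 ≡ 1258
1120^256 ≡ 1258^2 = 1582564 ≡ 1325
1120^512 ≡ 1325^2 = 1755625 ≡ 550
774 = 512 + 256 + 4 + 2, so 1120^774 ≡ 550·1325·2228·775 ≡ 2371 (mod 3343)
R · y^e mod p:
172^2 = 29584 ≡ 2840
172^4 ≡ 2840^2 = 8065600 ≡ 2284
172^8 ≡ 2284^2 = 5216656 ≡ 1576
172^16 ≡ 1576^2 = 2483776 ≡ 3270
172^32 ≡ 3270^2 = 10692900 ≡ 1986
172^64 ≡ 1986^2 = 3944196 ≡ 2799
172^128 ≡ 2799^2 = 7834401 ≡ 1752
172^256 ≡ 1752^2 = 3069504 ≡ 630
172^512 ≡ 630^2 = 396900 ≡ 2426
724 = 512 + 128 + 64 + 16 + 4, so 172^724 ≡ 2426·1752·2799·3270·2284 ≡ 1815 (mod 3343)
698·1815 = 1266870 ≡ 3216 (mod 3343)
2371 ≠ 3216; the check fails.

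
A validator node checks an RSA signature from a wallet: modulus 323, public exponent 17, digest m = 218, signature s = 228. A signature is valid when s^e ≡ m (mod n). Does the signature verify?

s^2 ≡ 228^2 = 51984 ≡ 304
s^4 ≡ 304^2 = 92416 ≡ 38
s^8 ≡ 38^2 = 1444 ≡ 152
s^16 ≡ 152^2 = 23104 ≡ 171
17 = 16 + 1, so s^17 ≡ 171·228 ≡ 228 (mod 323)
The recovered value 228 does not match the digest 218.

does not verify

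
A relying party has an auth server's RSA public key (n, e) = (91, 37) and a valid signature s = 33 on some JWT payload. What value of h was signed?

Squares mod 91: s^1≡33, s^2≡88, s^4≡9, s^8≡81, s^16≡9, s^32≡81
37 = 32 + 4 + 1, so s^37 ≡ 81·9·33 ≡ 33 (mod 91)

33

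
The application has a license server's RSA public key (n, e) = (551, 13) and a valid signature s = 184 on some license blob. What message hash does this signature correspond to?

s^2 ≡ 184^2 = 33856 ≡ 245
s^4 ≡ 245^2 = 60025 ≡ 517
s^8 ≡ 517^2 = 267289 ≡ 54
13 = 8 + 4 + 1, so s^13 ≡ 54·517·184 ≡ 490 (mod 551)

490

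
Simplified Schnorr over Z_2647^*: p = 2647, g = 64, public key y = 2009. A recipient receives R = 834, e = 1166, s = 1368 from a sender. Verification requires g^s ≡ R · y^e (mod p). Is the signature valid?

invalid

g^s mod p:
Squares mod 2647: 64^1≡64, 64^2≡1449, 64^4≡530, 64^8≡318, 64^16≡538, 64^32≡921, 64^64≡1201, 64^128≡2433, 64^256≡797, 64^512≡2576, 64^1024≡2394
1368 = 1024 + 256 + 64 + 16 + 8, so 64^1368 ≡ 2394·797·1201·538·318 ≡ 471 (mod 2647)
R · y^e mod p:
Squares mod 2647: 2009^1≡2009, 2009^2≡2053, 2009^4≡785, 2009^8≡2121, 2009^16≡1388, 2009^32≡2175, 2009^64≡436, 2009^128≡2159, 2009^256≡2561, 2009^512≡2102, 2009^1024≡561
1166 = 1024 + 128 + 8 + 4 + 2, so 2009^1166 ≡ 561·2159·2121·785·2053 ≡ 2375 (mod 2647)
834·2375 = 1980750 ≡ 794 (mod 2647)
471 ≠ 794; the check fails.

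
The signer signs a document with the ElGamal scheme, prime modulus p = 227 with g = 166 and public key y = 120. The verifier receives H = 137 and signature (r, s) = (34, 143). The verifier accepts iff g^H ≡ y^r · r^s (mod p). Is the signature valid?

valid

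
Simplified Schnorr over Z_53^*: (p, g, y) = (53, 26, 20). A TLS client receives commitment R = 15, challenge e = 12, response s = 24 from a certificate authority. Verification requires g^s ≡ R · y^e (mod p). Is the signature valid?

valid

g^s mod p:
26^24 mod 53 = 49
R · y^e mod p:
20^12 mod 53 = 28
15·28 = 420 ≡ 49 (mod 53)
49 ≡ 49 (mod 53); signature holds.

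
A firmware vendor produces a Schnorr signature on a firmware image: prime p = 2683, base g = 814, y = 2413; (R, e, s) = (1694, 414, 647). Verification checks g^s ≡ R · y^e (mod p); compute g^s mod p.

737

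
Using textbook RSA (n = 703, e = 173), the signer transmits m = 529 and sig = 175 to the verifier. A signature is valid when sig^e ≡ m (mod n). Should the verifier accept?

accept

sig^173 mod 703 = 529
sig^173 mod 703 = 529 matches m.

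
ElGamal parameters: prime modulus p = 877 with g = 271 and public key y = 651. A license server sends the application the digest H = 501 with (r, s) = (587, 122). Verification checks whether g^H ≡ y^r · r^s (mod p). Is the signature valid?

valid

Left side g^H mod p:
Squares mod 877: 271^1≡271, 271^2≡650, 271^4≡663, 271^8≡192, 271^16≡30, 271^32≡23, 271^64≡529, 271^128≡78, 271^256≡822
501 = 256 + 128 + 64 + 32 + 16 + 4 + 1, so 271^501 ≡ 822·78·529·23·30·663·271 ≡ 400 (mod 877)
Right side y^r · r^s mod p:
Squares mod 877: 651^1≡651, 651^2≡210, 651^4≡250, 651^8≡233, 651^16≡792, 651^32≡209, 651^64≡708, 651^128≡497, 651^256≡572, 651^512≡63
587 = 512 + 64 + 8 + 2 + 1, so 651^587 ≡ 63·708·233·210·651 ≡ 177 (mod 877)
Squares mod 877: 587^1≡587, 587^2≡785, 587^4≡571, 587^8≡674, 587^16≡867, 587^32≡100, 587^64≡353
122 = 64 + 32 + 16 + 8 + 2, so 587^122 ≡ 353·100·867·674·785 ≡ 250 (mod 877)
177·250 = 44250 ≡ 400 (mod 877)
400 ≡ 400 (mod 877), so the signature is genuine.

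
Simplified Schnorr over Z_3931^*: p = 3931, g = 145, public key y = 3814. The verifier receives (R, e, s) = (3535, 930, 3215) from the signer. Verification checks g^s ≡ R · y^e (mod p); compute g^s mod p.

3713

145^3215 mod 3931 = 3713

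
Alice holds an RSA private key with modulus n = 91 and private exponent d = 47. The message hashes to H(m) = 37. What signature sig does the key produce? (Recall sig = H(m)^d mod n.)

32

Squares mod 91: (H(m))^1≡37, (H(m))^2≡4, (H(m))^4≡16, (H(m))^8≡74, (H(m))^16≡16, (H(m))^32≡74
47 = 32 + 8 + 4 + 2 + 1, so (H(m))^47 ≡ 74·74·16·4·37 ≡ 32 (mod 91)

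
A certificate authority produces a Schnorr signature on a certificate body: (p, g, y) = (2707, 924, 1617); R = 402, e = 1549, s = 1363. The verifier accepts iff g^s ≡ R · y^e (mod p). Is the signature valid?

valid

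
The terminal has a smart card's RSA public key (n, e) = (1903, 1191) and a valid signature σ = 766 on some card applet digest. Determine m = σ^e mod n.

σ^1191 mod 1903 = 1855

1855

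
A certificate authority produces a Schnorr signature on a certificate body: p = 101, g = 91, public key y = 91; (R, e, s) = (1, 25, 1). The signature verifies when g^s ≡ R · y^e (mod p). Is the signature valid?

valid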